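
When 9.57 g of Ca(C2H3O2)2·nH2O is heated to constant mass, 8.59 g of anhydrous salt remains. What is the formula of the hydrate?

Mass of water lost = 9.57 − 8.59 = 0.98 g → 0.98 / 18.02 = 0.05438 mol H2O
Molar mass of Ca(C2H3O2)2 = 158.17 g/mol → mol Ca(C2H3O2)2 = 8.59 / 158.17 = 0.05431
n = 0.05438 / 0.05431 = 1.00 ≈ 1 → Ca(C2H3O2)2·H2O

Ca(C2H3O2)2·H2O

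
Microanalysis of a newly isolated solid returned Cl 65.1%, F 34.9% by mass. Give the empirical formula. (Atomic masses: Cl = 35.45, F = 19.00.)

Assume 100 g: 65.1 g Cl, 34.9 g F.
n(Cl) = 65.1/35.45 = 1.836, n(F) = 34.9/19.00 = 1.837
Smallest is Cl at 1.836 mol; normalising gives Cl 1.000, F 1.000
Ratio ≈ 1:1, so the empirical formula is ClF

ClF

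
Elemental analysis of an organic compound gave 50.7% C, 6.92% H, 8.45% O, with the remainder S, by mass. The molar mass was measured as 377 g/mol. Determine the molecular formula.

Assume 100 g: 50.7 g C, 6.92 g H, 8.45 g O, 33.93 g S.
C: 50.7 g ÷ 12.01 g/mol = 4.221 mol
H: 6.92 g ÷ 1.008 g/mol = 6.865 mol
O: 8.45 g ÷ 16.00 g/mol = 0.5281 mol
S: 33.93 g ÷ 32.07 g/mol = 1.058 mol
Smallest is O at 0.5281 mol; normalising gives C 7.993, H 12.999, O 1.000, S 2.003
Ratio ≈ 8:13:1:2, so the empirical formula is C8H13OS2
Empirical-formula mass = 189.32 g/mol
n = 377 / 189.32 = 1.99 ≈ 2
Molecular formula = (C8H13OS2)×2 = C16H26O2S4

C16H26O2S4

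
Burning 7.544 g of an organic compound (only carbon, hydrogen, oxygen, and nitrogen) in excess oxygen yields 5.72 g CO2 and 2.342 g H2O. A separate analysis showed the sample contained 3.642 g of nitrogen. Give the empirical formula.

CH2N2O

mol C = 5.72 / 44.01 = 0.1300; mass C = 0.1300 × 12.01 = 1.561 g
mol H = 2 × (2.342 / 18.02) = 0.2599; mass H = 0.2599 × 1.008 = 0.2620 g
mol N = 3.642 / 14.01 = 0.2600
mass O = 7.544 − (5.465) = 2.079 g → mol O = 0.1299
Divide by the smallest (0.1299 mol O): C 1.000, H 2.000, N 2.001, O 1.000
→ CH2N2O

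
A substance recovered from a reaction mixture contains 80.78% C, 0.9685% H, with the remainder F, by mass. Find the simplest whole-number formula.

C7HF

Assume 100 g: 80.78 g C, 0.9685 g H, 18.251 g F.
C: 80.78 g ÷ 12.01 g/mol = 6.726 mol
H: 0.9685 g ÷ 1.008 g/mol = 0.9608 mol
F: 18.251 g ÷ 19.00 g/mol = 0.9606 mol
Divide by the smallest (0.9606 mol F): C 7.002, H 1.000, F 1.000
→ C7HF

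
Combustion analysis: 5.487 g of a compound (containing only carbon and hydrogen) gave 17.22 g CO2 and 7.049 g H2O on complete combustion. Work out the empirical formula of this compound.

mol C = 17.22 / 44.01 = 0.3913; mass C = 0.3913 × 12.01 = 4.699 g
mol H = 2 × (7.049 / 18.02) = 0.7824; mass H = 0.7824 × 1.008 = 0.7886 g
Smallest is C at 0.3913 mol; normalising gives C 1.000, H 1.999
≈ 1:2 → CH2

CH2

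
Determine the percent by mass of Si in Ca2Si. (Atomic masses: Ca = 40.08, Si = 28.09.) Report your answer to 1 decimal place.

Molar mass = 2(40.08) + 1(28.09) = 108.250 g/mol
Mass of Si per mole = 1 × 28.09 = 28.090 g
% Si = 28.090 / 108.250 × 100 = 25.9%

25.9%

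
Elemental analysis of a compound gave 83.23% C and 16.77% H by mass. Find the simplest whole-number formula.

Assume 100 g: 83.23 g C, 16.77 g H.
n(C) = 83.23/12.01 = 6.93, n(H) = 16.77/1.008 = 16.64
Ratios (÷ 6.93): C 1.000, H 2.401
Multiply by 5: C 5.00, H 12.00 → C5H12

C5H12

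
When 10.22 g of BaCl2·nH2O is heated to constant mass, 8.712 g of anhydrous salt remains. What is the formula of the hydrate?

Mass of water lost = 10.22 − 8.712 = 1.508 g → 1.508 / 18.02 = 0.08368 mol H2O
Molar mass of BaCl2 = 208.23 g/mol → mol BaCl2 = 8.712 / 208.23 = 0.04184
n = 0.08368 / 0.04184 = 2.00 ≈ 2 → BaCl2·2H2O

BaCl2·2H2O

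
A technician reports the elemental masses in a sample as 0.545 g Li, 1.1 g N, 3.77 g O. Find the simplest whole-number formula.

Li: 0.545 g ÷ 6.94 g/mol = 0.07853 mol
N: 1.1 g ÷ 14.01 g/mol = 0.07852 mol
O: 3.77 g ÷ 16.00 g/mol = 0.2356 mol
Ratios (÷ 0.07852): Li 1.000, N 1.000, O 3.001
≈ 1:1:3 → LiNO3

LiNO3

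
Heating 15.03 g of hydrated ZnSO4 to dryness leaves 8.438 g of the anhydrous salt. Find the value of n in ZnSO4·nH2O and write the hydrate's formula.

ZnSO4·7H2O

Mass of water lost = 15.03 − 8.438 = 6.592 g → 6.592 / 18.02 = 0.3658 mol H2O
Molar mass of ZnSO4 = 161.45 g/mol → mol ZnSO4 = 8.438 / 161.45 = 0.05226
n = 0.3658 / 0.05226 = 7.00 ≈ 7 → ZnSO4·7H2O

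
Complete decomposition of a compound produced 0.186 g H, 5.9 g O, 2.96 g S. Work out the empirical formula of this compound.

n(H) = 0.186/1.008 = 0.1845, n(O) = 5.9/16.00 = 0.3688, n(S) = 2.96/32.07 = 0.0923
Divide by the smallest (0.0923 mol S): H 1.999, O 3.995, S 1.000
≈ 2:4:1 → H2O4S

H2O4S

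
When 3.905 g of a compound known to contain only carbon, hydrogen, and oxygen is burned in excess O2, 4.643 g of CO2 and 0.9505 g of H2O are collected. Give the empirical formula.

mol C = 4.643 / 44.01 = 0.1055; mass C = 0.1055 × 12.01 = 1.267 g
mol H = 2 × (0.9505 / 18.02) = 0.1055; mass H = 0.1055 × 1.008 = 0.1063 g
mass O = 3.905 − (1.373) = 2.532 g → mol O = 0.1582
Divide by the smallest (0.1055 mol H): C 1.000, H 1.000, O 1.500
Scaling by 2: C 2.00, H 2.00, O 3.00 → C2H2O3

C2H2O3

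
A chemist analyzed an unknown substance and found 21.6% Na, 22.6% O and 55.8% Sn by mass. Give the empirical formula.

Na2O3Sn

Assume 100 g: 21.6 g Na, 22.6 g O, 55.8 g Sn.
Moles — Na: 21.6 / 22.99 = 0.9395 mol; O: 22.6 / 16.00 = 1.413 mol; Sn: 55.8 / 118.71 = 0.4701 mol
Divide by the smallest (0.4701 mol Sn): Na 1.999, O 3.005, Sn 1.000
≈ 2:3:1 → Na2O3Sn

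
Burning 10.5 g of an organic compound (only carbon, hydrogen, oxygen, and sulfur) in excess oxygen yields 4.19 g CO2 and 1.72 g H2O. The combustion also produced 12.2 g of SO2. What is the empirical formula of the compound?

CH2O2S2

mol C = 4.19 / 44.01 = 0.09521; mass C = 0.09521 × 12.01 = 1.143 g
mol H = 2 × (1.72 / 18.02) = 0.1909; mass H = 0.1909 × 1.008 = 0.1924 g
mol S = 12.2 / 64.07 = 0.1904; mass S = 6.107 g
mass O = 10.5 − (7.443) = 3.057 g → mol O = 0.1911
Smallest is C at 0.09521 mol; normalising gives C 1.000, H 2.005, O 2.007, S 2.000
Ratio ≈ 1:2:2:2, so the empirical formula is CH2O2S2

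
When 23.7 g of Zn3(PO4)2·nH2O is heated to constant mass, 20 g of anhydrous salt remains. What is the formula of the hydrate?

Zn3(PO4)2·4H2O

Mass of water lost = 23.7 − 20 = 3.7 g → 3.7 / 18.02 = 0.2053 mol H2O
Molar mass of Zn3(PO4)2 = 386.08 g/mol → mol Zn3(PO4)2 = 20 / 386.08 = 0.0518
n = 0.2053 / 0.0518 = 3.96 ≈ 4 → Zn3(PO4)2·4H2O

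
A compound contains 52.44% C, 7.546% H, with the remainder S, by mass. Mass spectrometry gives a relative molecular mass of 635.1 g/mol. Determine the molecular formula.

Assume 100 g: 52.44 g C, 7.546 g H, 40.014 g S.
n(C) = 52.44/12.01 = 4.366, n(H) = 7.546/1.008 = 7.486, n(S) = 40.014/32.07 = 1.248
Smallest is S at 1.248 mol; normalising gives C 3.500, H 6.000, S 1.000
Scaling by 2: C 7.00, H 12.00, S 2.00 → C7H12S2
Empirical-formula mass = 160.31 g/mol
n = 635.1 / 160.31 = 3.96 ≈ 4
Molecular formula = (C7H12S2)×4 = C28H48S8

C28H48S8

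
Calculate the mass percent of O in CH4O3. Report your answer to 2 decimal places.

74.95%

Molar mass = 1(12.01) + 4(1.008) + 3(16.00) = 64.042 g/mol
Mass of O per mole = 3 × 16.00 = 48.000 g
% O = 48.000 / 64.042 × 100 = 74.95%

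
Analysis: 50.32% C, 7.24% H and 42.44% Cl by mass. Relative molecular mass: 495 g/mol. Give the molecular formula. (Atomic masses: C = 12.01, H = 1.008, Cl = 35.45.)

C21H36Cl6

Assume 100 g: 50.32 g C, 7.24 g H, 42.44 g Cl.
Moles — C: 50.32 / 12.01 = 4.19 mol; H: 7.24 / 1.008 = 7.183 mol; Cl: 42.44 / 35.45 = 1.197 mol
Divide by the smallest (1.197 mol Cl): C 3.500, H 6.000, Cl 1.000
Multiply by 2: C 7.00, H 12.00, Cl 2.00 → C7H12Cl2
Empirical-formula mass = 167.07 g/mol
n = 495 / 167.07 = 2.96 ≈ 3
Molecular formula = (C7H12Cl2)×3 = C21H36Cl6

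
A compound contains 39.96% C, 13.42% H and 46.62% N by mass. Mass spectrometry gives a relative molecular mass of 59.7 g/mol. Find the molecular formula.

Assume 100 g: 39.96 g C, 13.42 g H, 46.62 g N.
Moles — C: 39.96 / 12.01 = 3.327 mol; H: 13.42 / 1.008 = 13.31 mol; N: 46.62 / 14.01 = 3.328 mol
Smallest is C at 3.327 mol; normalising gives C 1.000, H 4.001, N 1.000
→ CH4N
Empirical-formula mass = 30.05 g/mol
n = 59.7 / 30.05 = 1.99 ≈ 2
Molecular formula = (CH4N)×2 = C2H8N2

C2H8N2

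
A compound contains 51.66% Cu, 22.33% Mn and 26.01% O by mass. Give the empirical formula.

Cu2MnO4

Assume 100 g: 51.66 g Cu, 22.33 g Mn, 26.01 g O.
n(Cu) = 51.66/63.55 = 0.8129, n(Mn) = 22.33/54.94 = 0.4064, n(O) = 26.01/16.00 = 1.626
Divide by the smallest (0.4064 mol Mn): Cu 2.000, Mn 1.000, O 4.000
→ Cu2MnO4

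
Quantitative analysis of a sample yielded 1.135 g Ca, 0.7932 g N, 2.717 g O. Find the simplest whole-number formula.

n(Ca) = 1.135/40.08 = 0.02832, n(N) = 0.7932/14.01 = 0.05662, n(O) = 2.717/16.00 = 0.1698
Divide by the smallest (0.02832 mol Ca): Ca 1.000, N 1.999, O 5.997
≈ 1:2:6 → CaN2O6

CaN2O6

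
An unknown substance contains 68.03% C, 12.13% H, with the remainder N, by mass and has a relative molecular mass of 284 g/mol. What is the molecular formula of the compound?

C16H34N4

Assume 100 g: 68.03 g C, 12.13 g H, 19.84 g N.
C: 68.03 g ÷ 12.01 g/mol = 5.664 mol
H: 12.13 g ÷ 1.008 g/mol = 12.03 mol
N: 19.84 g ÷ 14.01 g/mol = 1.416 mol
Ratios (÷ 1.416): C 4.000, H 8.498, N 1.000
Scaling by 2: C 8.00, H 17.00, N 2.00 → C8H17N2
Empirical-formula mass = 141.24 g/mol
n = 284 / 141.24 = 2.01 ≈ 2
Molecular formula = (C8H17N2)×2 = C16H34N4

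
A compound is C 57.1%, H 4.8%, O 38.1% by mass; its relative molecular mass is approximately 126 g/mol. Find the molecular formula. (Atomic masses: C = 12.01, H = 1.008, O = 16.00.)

Assume 100 g: 57.1 g C, 4.8 g H, 38.1 g O.
n(C) = 57.1/12.01 = 4.754, n(H) = 4.8/1.008 = 4.762, n(O) = 38.1/16.00 = 2.381
Smallest is O at 2.381 mol; normalising gives C 1.997, H 2.000, O 1.000
→ C2H2O
Empirical-formula mass = 42.04 g/mol
n = 126 / 42.04 = 3.00 ≈ 3
Molecular formula = (C2H2O)×3 = C6H6O3

C6H6O3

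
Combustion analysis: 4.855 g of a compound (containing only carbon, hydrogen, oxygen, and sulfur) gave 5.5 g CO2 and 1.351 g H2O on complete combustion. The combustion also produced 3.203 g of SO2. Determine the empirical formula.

mol C = 5.5 / 44.01 = 0.1250; mass C = 0.1250 × 12.01 = 1.501 g
mol H = 2 × (1.351 / 18.02) = 0.1499; mass H = 0.1499 × 1.008 = 0.1511 g
mol S = 3.203 / 64.07 = 0.04999; mass S = 1.603 g
mass O = 4.855 − (3.255) = 1.600 g → mol O = 0.09998
Divide by the smallest (0.04999 mol S): C 2.500, H 2.999, O 2.000, S 1.000
Scaling by 2: C 5.00, H 6.00, O 4.00, S 2.00 → C5H6O4S2

C5H6O4S2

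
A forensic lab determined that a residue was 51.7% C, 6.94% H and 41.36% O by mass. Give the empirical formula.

C5H8O3

Assume 100 g: 51.7 g C, 6.94 g H, 41.36 g O.
Moles — C: 51.7 / 12.01 = 4.305 mol; H: 6.94 / 1.008 = 6.885 mol; O: 41.36 / 16.00 = 2.585 mol
Ratios (÷ 2.585): C 1.665, H 2.663, O 1.000
×3: C 5.00, H 7.99, O 3.00 → C5H8O3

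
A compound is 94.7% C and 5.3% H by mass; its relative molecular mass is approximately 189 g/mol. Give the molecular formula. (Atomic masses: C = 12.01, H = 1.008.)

Assume 100 g: 94.7 g C, 5.3 g H.
Moles — C: 94.7 / 12.01 = 7.885 mol; H: 5.3 / 1.008 = 5.258 mol
Divide by the smallest (5.258 mol H): C 1.500, H 1.000
Scaling by 2: C 3.00, H 2.00 → C3H2
Empirical-formula mass = 38.05 g/mol
n = 189 / 38.05 = 4.97 ≈ 5
Molecular formula = (C3H2)×5 = C15H10

C15H10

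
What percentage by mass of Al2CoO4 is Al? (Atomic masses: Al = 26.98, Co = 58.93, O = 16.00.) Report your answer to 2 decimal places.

30.50%

Molar mass = 2(26.98) + 1(58.93) + 4(16.00) = 176.890 g/mol
Mass of Al per mole = 2 × 26.98 = 53.960 g
% Al = 53.960 / 176.890 × 100 = 30.50%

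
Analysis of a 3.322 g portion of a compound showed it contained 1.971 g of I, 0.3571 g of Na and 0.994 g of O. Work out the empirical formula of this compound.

INaO4

Moles — I: 1.971 / 126.90 = 0.01553 mol; Na: 0.3571 / 22.99 = 0.01553 mol; O: 0.994 / 16.00 = 0.06212 mol
Ratios (÷ 0.01553): I 1.000, Na 1.000, O 4.000
≈ 1:1:4 → INaO4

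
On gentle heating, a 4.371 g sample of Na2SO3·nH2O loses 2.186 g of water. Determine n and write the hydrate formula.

Na2SO3·7H2O

Mass of anhydrous Na2SO3 = 4.371 − 2.186 = 2.185 g
mol H2O = 2.186 / 18.02 = 0.1213
Molar mass of Na2SO3 = 126.05 g/mol → mol Na2SO3 = 2.185 / 126.05 = 0.01733
n = 0.1213 / 0.01733 = 7.00 ≈ 7 → Na2SO3·7H2O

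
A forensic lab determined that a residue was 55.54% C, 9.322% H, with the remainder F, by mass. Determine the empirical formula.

C5H10F2

Assume 100 g: 55.54 g C, 9.322 g H, 35.138 g F.
n(C) = 55.54/12.01 = 4.624, n(H) = 9.322/1.008 = 9.248, n(F) = 35.138/19.00 = 1.849
Divide by the smallest (1.849 mol F): C 2.501, H 5.001, F 1.000
Scaling by 2: C 5.00, H 10.00, F 2.00 → C5H10F2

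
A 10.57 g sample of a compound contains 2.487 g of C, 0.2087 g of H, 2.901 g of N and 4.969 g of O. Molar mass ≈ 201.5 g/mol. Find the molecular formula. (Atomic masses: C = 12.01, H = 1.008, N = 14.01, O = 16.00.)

C: 2.487 g ÷ 12.01 g/mol = 0.2071 mol
H: 0.2087 g ÷ 1.008 g/mol = 0.207 mol
N: 2.901 g ÷ 14.01 g/mol = 0.2071 mol
O: 4.969 g ÷ 16.00 g/mol = 0.3106 mol
Ratios (÷ 0.207): C 1.000, H 1.000, N 1.000, O 1.500
×2: C 2.00, H 2.00, N 2.00, O 3.00 → C2H2N2O3
Empirical-formula mass = 102.06 g/mol
n = 201.5 / 102.06 = 1.97 ≈ 2
Molecular formula = (C2H2N2O3)×2 = C4H4N4O6

C4H4N4O6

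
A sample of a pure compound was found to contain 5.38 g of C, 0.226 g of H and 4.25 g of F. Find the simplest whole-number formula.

C2HF

Moles — C: 5.38 / 12.01 = 0.448 mol; H: 0.226 / 1.008 = 0.2242 mol; F: 4.25 / 19.00 = 0.2237 mol
Smallest is F at 0.2237 mol; normalising gives C 2.003, H 1.002, F 1.000
→ C2HF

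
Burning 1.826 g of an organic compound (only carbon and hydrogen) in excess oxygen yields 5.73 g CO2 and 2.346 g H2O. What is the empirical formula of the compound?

CH2

mol C = 5.73 / 44.01 = 0.1302; mass C = 0.1302 × 12.01 = 1.564 g
mol H = 2 × (2.346 / 18.02) = 0.2604; mass H = 0.2604 × 1.008 = 0.2625 g
Divide by the smallest (0.1302 mol C): C 1.000, H 2.000
→ CH2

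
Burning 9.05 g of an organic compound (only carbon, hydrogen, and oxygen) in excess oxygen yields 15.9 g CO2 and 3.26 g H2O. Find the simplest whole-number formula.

C4H4O3

mol C = 15.9 / 44.01 = 0.3613; mass C = 0.3613 × 12.01 = 4.339 g
mol H = 2 × (3.26 / 18.02) = 0.3618; mass H = 0.3618 × 1.008 = 0.3647 g
mass O = 9.05 − (4.704) = 4.346 g → mol O = 0.2716
Smallest is O at 0.2716 mol; normalising gives C 1.330, H 1.332, O 1.000
Multiply by 3: C 3.99, H 4.00, O 3.00 → C4H4O3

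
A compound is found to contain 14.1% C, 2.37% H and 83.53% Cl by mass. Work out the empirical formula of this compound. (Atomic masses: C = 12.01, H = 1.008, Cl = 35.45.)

CH2Cl2

Assume 100 g: 14.1 g C, 2.37 g H, 83.53 g Cl.
C: 14.1 g ÷ 12.01 g/mol = 1.174 mol
H: 2.37 g ÷ 1.008 g/mol = 2.351 mol
Cl: 83.53 g ÷ 35.45 g/mol = 2.356 mol
Ratios (÷ 1.174): C 1.000, H 2.003, Cl 2.007
Ratio ≈ 1:2:2, so the empirical formula is CH2Cl2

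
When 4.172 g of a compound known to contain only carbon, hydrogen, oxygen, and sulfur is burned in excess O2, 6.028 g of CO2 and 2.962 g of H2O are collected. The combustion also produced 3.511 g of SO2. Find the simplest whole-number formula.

C5H12OS2

mol C = 6.028 / 44.01 = 0.1370; mass C = 0.1370 × 12.01 = 1.645 g
mol H = 2 × (2.962 / 18.02) = 0.3287; mass H = 0.3287 × 1.008 = 0.3314 g
mol S = 3.511 / 64.07 = 0.05480; mass S = 1.757 g
mass O = 4.172 − (3.734) = 0.4382 g → mol O = 0.02739
Divide by the smallest (0.02739 mol O): C 5.001, H 12.003, O 1.000, S 2.001
→ C5H12OS2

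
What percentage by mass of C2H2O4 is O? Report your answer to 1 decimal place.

Molar mass = 2(12.01) + 2(1.008) + 4(16.00) = 90.036 g/mol
Mass of O per mole = 4 × 16.00 = 64.000 g
% O = 64.000 / 90.036 × 100 = 71.1%

71.1%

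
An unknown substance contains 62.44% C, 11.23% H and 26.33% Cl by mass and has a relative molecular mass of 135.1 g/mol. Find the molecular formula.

C7H15Cl

Assume 100 g: 62.44 g C, 11.23 g H, 26.33 g Cl.
C: 62.44 g ÷ 12.01 g/mol = 5.199 mol
H: 11.23 g ÷ 1.008 g/mol = 11.14 mol
Cl: 26.33 g ÷ 35.45 g/mol = 0.7427 mol
Ratios (÷ 0.7427): C 7.000, H 15.000, Cl 1.000
Ratio ≈ 7:15:1, so the empirical formula is C7H15Cl
Empirical-formula mass = 134.64 g/mol
n = 135.1 / 134.64 = 1.00 ≈ 1
Molecular formula = empirical formula = C7H15Cl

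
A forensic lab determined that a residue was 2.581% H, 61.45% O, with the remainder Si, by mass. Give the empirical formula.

Assume 100 g: 2.581 g H, 61.45 g O, 35.969 g Si.
n(H) = 2.581/1.008 = 2.561, n(O) = 61.45/16.00 = 3.841, n(Si) = 35.969/28.09 = 1.28
Ratios (÷ 1.28): H 2.000, O 2.999, Si 1.000
≈ 2:3:1 → H2O3Si

H2O3Si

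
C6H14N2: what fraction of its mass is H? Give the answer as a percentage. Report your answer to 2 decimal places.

12.36%

Molar mass = 6(12.01) + 14(1.008) + 2(14.01) = 114.192 g/mol
Mass of H per mole = 14 × 1.008 = 14.112 g
% H = 14.112 / 114.192 × 100 = 12.36%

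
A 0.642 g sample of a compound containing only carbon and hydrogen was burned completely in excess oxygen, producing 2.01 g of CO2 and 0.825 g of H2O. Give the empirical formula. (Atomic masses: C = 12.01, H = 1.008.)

mol C = 2.01 / 44.01 = 0.04567; mass C = 0.04567 × 12.01 = 0.5485 g
mol H = 2 × (0.825 / 18.02) = 0.09156; mass H = 0.09156 × 1.008 = 0.09230 g
Ratios (÷ 0.04567): C 1.000, H 2.005
≈ 1:2 → CH2

CH2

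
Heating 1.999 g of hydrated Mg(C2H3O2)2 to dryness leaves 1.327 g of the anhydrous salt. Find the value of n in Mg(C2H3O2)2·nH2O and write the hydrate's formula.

Mass of water lost = 1.999 − 1.327 = 0.672 g → 0.672 / 18.02 = 0.03729 mol H2O
Molar mass of Mg(C2H3O2)2 = 142.40 g/mol → mol Mg(C2H3O2)2 = 1.327 / 142.40 = 0.009319
n = 0.03729 / 0.009319 = 4.00 ≈ 4 → Mg(C2H3O2)2·4H2O

Mg(C2H3O2)2·4H2O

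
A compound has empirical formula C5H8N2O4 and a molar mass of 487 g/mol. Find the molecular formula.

Empirical-formula mass = 160.13 g/mol
n = 487 / 160.13 = 3.04 ≈ 3
Molecular formula = (C5H8N2O4)3 = C15H24N6O12

C15H24N6O12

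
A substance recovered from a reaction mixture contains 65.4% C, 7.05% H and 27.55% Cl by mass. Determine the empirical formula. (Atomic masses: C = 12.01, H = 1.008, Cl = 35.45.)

Assume 100 g: 65.4 g C, 7.05 g H, 27.55 g Cl.
Moles — C: 65.4 / 12.01 = 5.445 mol; H: 7.05 / 1.008 = 6.994 mol; Cl: 27.55 / 35.45 = 0.7772 mol
Smallest is Cl at 0.7772 mol; normalising gives C 7.007, H 9.000, Cl 1.000
→ C7H9Cl

C7H9Cl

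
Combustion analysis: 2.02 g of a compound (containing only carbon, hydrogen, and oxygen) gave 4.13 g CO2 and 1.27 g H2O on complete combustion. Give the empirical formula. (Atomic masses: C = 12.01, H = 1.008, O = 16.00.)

C2H3O

mol C = 4.13 / 44.01 = 0.09384; mass C = 0.09384 × 12.01 = 1.127 g
mol H = 2 × (1.27 / 18.02) = 0.1410; mass H = 0.1410 × 1.008 = 0.1421 g
mass O = 2.02 − (1.269) = 0.7509 g → mol O = 0.04693
Smallest is O at 0.04693 mol; normalising gives C 2.000, H 3.004, O 1.000
Ratio ≈ 2:3:1, so the empirical formula is C2H3O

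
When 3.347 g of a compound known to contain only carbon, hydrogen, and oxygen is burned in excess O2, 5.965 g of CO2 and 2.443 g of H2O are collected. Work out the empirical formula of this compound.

C3H6O2

mol C = 5.965 / 44.01 = 0.1355; mass C = 0.1355 × 12.01 = 1.628 g
mol H = 2 × (2.443 / 18.02) = 0.2711; mass H = 0.2711 × 1.008 = 0.2733 g
mass O = 3.347 − (1.901) = 1.446 g → mol O = 0.09037
Ratios (÷ 0.09037): C 1.500, H 3.000, O 1.000
Scaling by 2: C 3.00, H 6.00, O 2.00 → C3H6O2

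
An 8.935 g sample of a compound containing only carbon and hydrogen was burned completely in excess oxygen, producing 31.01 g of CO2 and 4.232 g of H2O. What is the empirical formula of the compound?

C3H2

mol C = 31.01 / 44.01 = 0.7046; mass C = 0.7046 × 12.01 = 8.462 g
mol H = 2 × (4.232 / 18.02) = 0.4697; mass H = 0.4697 × 1.008 = 0.4735 g
Ratios (÷ 0.4697): C 1.500, H 1.000
×2: C 3.00, H 2.00 → C3H2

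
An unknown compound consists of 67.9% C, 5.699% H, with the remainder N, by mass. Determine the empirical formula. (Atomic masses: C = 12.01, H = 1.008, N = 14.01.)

Assume 100 g: 67.9 g C, 5.699 g H, 26.401 g N.
n(C) = 67.9/12.01 = 5.654, n(H) = 5.699/1.008 = 5.654, n(N) = 26.401/14.01 = 1.884
Divide by the smallest (1.884 mol N): C 3.000, H 3.000, N 1.000
→ C3H3N

C3H3N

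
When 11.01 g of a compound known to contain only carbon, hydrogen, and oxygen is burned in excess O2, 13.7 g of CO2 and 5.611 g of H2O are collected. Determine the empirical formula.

mol C = 13.7 / 44.01 = 0.3113; mass C = 0.3113 × 12.01 = 3.739 g
mol H = 2 × (5.611 / 18.02) = 0.6228; mass H = 0.6228 × 1.008 = 0.6277 g
mass O = 11.01 − (4.366) = 6.644 g → mol O = 0.4152
Ratios (÷ 0.3113): C 1.000, H 2.001, O 1.334
Multiply by 3: C 3.00, H 6.00, O 4.00 → C3H6O4

C3H6O4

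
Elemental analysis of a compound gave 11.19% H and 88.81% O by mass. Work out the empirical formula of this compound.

H2O

Assume 100 g: 11.19 g H, 88.81 g O.
Moles — H: 11.19 / 1.008 = 11.1 mol; O: 88.81 / 16.00 = 5.551 mol
Ratios (÷ 5.551): H 2.000, O 1.000
Ratio ≈ 2:1, so the empirical formula is H2O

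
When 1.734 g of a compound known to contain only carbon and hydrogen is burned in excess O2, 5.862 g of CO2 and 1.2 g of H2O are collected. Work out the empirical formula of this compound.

mol C = 5.862 / 44.01 = 0.1332; mass C = 0.1332 × 12.01 = 1.600 g
mol H = 2 × (1.2 / 18.02) = 0.1332; mass H = 0.1332 × 1.008 = 0.1343 g
Ratios (÷ 0.1332): C 1.000, H 1.000
Ratio ≈ 1:1, so the empirical formula is CH

CH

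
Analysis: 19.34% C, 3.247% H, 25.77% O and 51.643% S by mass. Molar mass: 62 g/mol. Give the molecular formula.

Assume 100 g: 19.34 g C, 3.247 g H, 25.77 g O, 51.643 g S.
C: 19.34 g ÷ 12.01 g/mol = 1.61 mol
H: 3.247 g ÷ 1.008 g/mol = 3.221 mol
O: 25.77 g ÷ 16.00 g/mol = 1.611 mol
S: 51.643 g ÷ 32.07 g/mol = 1.61 mol
Ratios (÷ 1.61): C 1.000, H 2.000, O 1.000, S 1.000
Ratio ≈ 1:2:1:1, so the empirical formula is CH2OS
Empirical-formula mass = 62.10 g/mol
n = 62 / 62.10 = 1.00 ≈ 1
Molecular formula = empirical formula = CH2OS

CH2OS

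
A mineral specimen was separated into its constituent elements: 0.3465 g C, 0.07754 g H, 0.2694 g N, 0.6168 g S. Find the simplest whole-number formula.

C3H8N2S2

C: 0.3465 g ÷ 12.01 g/mol = 0.02885 mol
H: 0.07754 g ÷ 1.008 g/mol = 0.07692 mol
N: 0.2694 g ÷ 14.01 g/mol = 0.01923 mol
S: 0.6168 g ÷ 32.07 g/mol = 0.01923 mol
Smallest is N at 0.01923 mol; normalising gives C 1.500, H 4.000, N 1.000, S 1.000
Scaling by 2: C 3.00, H 8.00, N 2.00, S 2.00 → C3H8N2S2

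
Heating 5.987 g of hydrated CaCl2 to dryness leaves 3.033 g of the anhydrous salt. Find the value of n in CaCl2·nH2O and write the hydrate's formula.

CaCl2·6H2O

Mass of water lost = 5.987 − 3.033 = 2.954 g → 2.954 / 18.02 = 0.1639 mol H2O
Molar mass of CaCl2 = 110.98 g/mol → mol CaCl2 = 3.033 / 110.98 = 0.02733
n = 0.1639 / 0.02733 = 6.00 ≈ 6 → CaCl2·6H2O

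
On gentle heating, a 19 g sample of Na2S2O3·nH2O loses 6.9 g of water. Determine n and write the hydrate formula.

Na2S2O3·5H2O

Mass of anhydrous Na2S2O3 = 19 − 6.9 = 12.1 g
mol H2O = 6.9 / 18.02 = 0.3829
Molar mass of Na2S2O3 = 158.12 g/mol → mol Na2S2O3 = 12.1 / 158.12 = 0.07652
n = 0.3829 / 0.07652 = 5.00 ≈ 5 → Na2S2O3·5H2O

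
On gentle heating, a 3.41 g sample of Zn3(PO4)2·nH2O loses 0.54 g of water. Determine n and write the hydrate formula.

Mass of anhydrous Zn3(PO4)2 = 3.41 − 0.54 = 2.87 g
mol H2O = 0.54 / 18.02 = 0.02997
Molar mass of Zn3(PO4)2 = 386.08 g/mol → mol Zn3(PO4)2 = 2.87 / 386.08 = 0.007434
n = 0.02997 / 0.007434 = 4.03 ≈ 4 → Zn3(PO4)2·4H2O

Zn3(PO4)2·4H2O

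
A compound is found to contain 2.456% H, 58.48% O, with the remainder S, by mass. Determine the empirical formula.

Assume 100 g: 2.456 g H, 58.48 g O, 39.064 g S.
H: 2.456 g ÷ 1.008 g/mol = 2.437 mol
O: 58.48 g ÷ 16.00 g/mol = 3.655 mol
S: 39.064 g ÷ 32.07 g/mol = 1.218 mol
Divide by the smallest (1.218 mol S): H 2.000, O 3.001, S 1.000
≈ 2:3:1 → H2O3S

H2O3S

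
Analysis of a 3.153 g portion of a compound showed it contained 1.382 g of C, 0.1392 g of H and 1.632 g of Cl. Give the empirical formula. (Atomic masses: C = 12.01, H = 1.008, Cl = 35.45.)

C: 1.382 g ÷ 12.01 g/mol = 0.1151 mol
H: 0.1392 g ÷ 1.008 g/mol = 0.1381 mol
Cl: 1.632 g ÷ 35.45 g/mol = 0.04604 mol
Smallest is Cl at 0.04604 mol; normalising gives C 2.500, H 3.000, Cl 1.000
Multiply by 2: C 5.00, H 6.00, Cl 2.00 → C5H6Cl2

C5H6Cl2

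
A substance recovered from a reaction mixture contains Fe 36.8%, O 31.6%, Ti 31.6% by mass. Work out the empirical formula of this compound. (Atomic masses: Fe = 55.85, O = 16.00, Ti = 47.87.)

Assume 100 g: 36.8 g Fe, 31.6 g O, 31.6 g Ti.
Fe: 36.8 g ÷ 55.85 g/mol = 0.6589 mol
O: 31.6 g ÷ 16.00 g/mol = 1.975 mol
Ti: 31.6 g ÷ 47.87 g/mol = 0.6601 mol
Divide by the smallest (0.6589 mol Fe): Fe 1.000, O 2.997, Ti 1.002
Ratio ≈ 1:3:1, so the empirical formula is FeO3Ti

FeO3Ti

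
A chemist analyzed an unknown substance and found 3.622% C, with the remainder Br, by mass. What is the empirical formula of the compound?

Assume 100 g: 3.622 g C, 96.378 g Br.
n(C) = 3.622/12.01 = 0.3016, n(Br) = 96.378/79.90 = 1.206
Ratios (÷ 0.3016): C 1.000, Br 4.000
→ CBr4

CBr4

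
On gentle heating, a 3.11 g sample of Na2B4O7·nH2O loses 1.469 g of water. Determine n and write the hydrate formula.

Mass of anhydrous Na2B4O7 = 3.11 − 1.469 = 1.641 g
mol H2O = 1.469 / 18.02 = 0.08152
Molar mass of Na2B4O7 = 201.22 g/mol → mol Na2B4O7 = 1.641 / 201.22 = 0.008155
n = 0.08152 / 0.008155 = 10.00 ≈ 10 → Na2B4O7·10H2O

Na2B4O7·10H2O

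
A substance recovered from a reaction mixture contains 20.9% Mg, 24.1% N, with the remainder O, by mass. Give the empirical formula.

Assume 100 g: 20.9 g Mg, 24.1 g N, 55 g O.
Moles — Mg: 20.9 / 24.31 = 0.8597 mol; N: 24.1 / 14.01 = 1.72 mol; O: 55 / 16.00 = 3.438 mol
Ratios (÷ 0.8597): Mg 1.000, N 2.001, O 3.998
Ratio ≈ 1:2:4, so the empirical formula is MgN2O4

MgN2O4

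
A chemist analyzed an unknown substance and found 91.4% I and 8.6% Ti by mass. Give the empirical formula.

I4Ti

Assume 100 g: 91.4 g I, 8.6 g Ti.
I: 91.4 g ÷ 126.90 g/mol = 0.7203 mol
Ti: 8.6 g ÷ 47.87 g/mol = 0.1797 mol
Ratios (÷ 0.1797): I 4.009, Ti 1.000
→ I4Ti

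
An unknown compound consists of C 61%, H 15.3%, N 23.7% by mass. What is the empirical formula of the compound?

Assume 100 g: 61 g C, 15.3 g H, 23.7 g N.
C: 61 g ÷ 12.01 g/mol = 5.079 mol
H: 15.3 g ÷ 1.008 g/mol = 15.18 mol
N: 23.7 g ÷ 14.01 g/mol = 1.692 mol
Ratios (÷ 1.692): C 3.002, H 8.973, N 1.000
≈ 3:9:1 → C3H9N

C3H9N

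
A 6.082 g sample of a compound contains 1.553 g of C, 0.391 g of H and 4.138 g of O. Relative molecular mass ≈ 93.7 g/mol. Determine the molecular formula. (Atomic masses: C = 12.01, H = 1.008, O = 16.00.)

C: 1.553 g ÷ 12.01 g/mol = 0.1293 mol
H: 0.391 g ÷ 1.008 g/mol = 0.3879 mol
O: 4.138 g ÷ 16.00 g/mol = 0.2586 mol
Smallest is C at 0.1293 mol; normalising gives C 1.000, H 3.000, O 2.000
→ CH3O2
Empirical-formula mass = 47.03 g/mol
n = 93.7 / 47.03 = 1.99 ≈ 2
Molecular formula = (CH3O2)×2 = C2H6O4

C2H6O4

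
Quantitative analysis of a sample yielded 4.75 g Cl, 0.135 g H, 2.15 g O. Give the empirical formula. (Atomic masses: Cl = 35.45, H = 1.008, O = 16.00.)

n(Cl) = 4.75/35.45 = 0.134, n(H) = 0.135/1.008 = 0.1339, n(O) = 2.15/16.00 = 0.1344
Ratios (÷ 0.1339): Cl 1.000, H 1.000, O 1.003
Ratio ≈ 1:1:1, so the empirical formula is ClHO

ClHO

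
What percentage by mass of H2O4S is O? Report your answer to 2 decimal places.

Molar mass = 2(1.008) + 4(16.00) + 1(32.07) = 98.086 g/mol
Mass of O per mole = 4 × 16.00 = 64.000 g
% O = 64.000 / 98.086 × 100 = 65.25%

65.25%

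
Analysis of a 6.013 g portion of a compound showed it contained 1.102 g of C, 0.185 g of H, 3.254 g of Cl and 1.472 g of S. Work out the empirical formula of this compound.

C2H4Cl2S

n(C) = 1.102/12.01 = 0.09176, n(H) = 0.185/1.008 = 0.1835, n(Cl) = 3.254/35.45 = 0.09179, n(S) = 1.472/32.07 = 0.0459
Divide by the smallest (0.0459 mol S): C 1.999, H 3.999, Cl 2.000, S 1.000
Ratio ≈ 2:4:2:1, so the empirical formula is C2H4Cl2S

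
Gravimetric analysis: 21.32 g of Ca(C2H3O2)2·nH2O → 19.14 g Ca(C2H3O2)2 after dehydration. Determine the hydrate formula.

Ca(C2H3O2)2·H2O

Mass of water lost = 21.32 − 19.14 = 2.18 g → 2.18 / 18.02 = 0.121 mol H2O
Molar mass of Ca(C2H3O2)2 = 158.17 g/mol → mol Ca(C2H3O2)2 = 19.14 / 158.17 = 0.121
n = 0.121 / 0.121 = 1.00 ≈ 1 → Ca(C2H3O2)2·H2O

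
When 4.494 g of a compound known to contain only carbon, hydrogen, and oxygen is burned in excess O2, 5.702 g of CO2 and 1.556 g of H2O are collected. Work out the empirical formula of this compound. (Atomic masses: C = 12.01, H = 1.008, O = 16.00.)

mol C = 5.702 / 44.01 = 0.1296; mass C = 0.1296 × 12.01 = 1.556 g
mol H = 2 × (1.556 / 18.02) = 0.1727; mass H = 0.1727 × 1.008 = 0.1741 g
mass O = 4.494 − (1.730) = 2.764 g → mol O = 0.1727
Ratios (÷ 0.1296): C 1.000, H 1.333, O 1.333
Scaling by 3: C 3.00, H 4.00, O 4.00 → C3H4O4

C3H4O4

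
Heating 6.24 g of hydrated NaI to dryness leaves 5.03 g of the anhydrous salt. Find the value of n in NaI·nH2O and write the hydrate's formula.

NaI·2H2O

Mass of water lost = 6.24 − 5.03 = 1.21 g → 1.21 / 18.02 = 0.06715 mol H2O
Molar mass of NaI = 149.89 g/mol → mol NaI = 5.03 / 149.89 = 0.03356
n = 0.06715 / 0.03356 = 2.00 ≈ 2 → NaI·2H2O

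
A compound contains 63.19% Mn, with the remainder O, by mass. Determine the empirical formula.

Assume 100 g: 63.19 g Mn, 36.81 g O.
Moles — Mn: 63.19 / 54.94 = 1.15 mol; O: 36.81 / 16.00 = 2.301 mol
Smallest is Mn at 1.15 mol; normalising gives Mn 1.000, O 2.000
→ MnO2

MnO2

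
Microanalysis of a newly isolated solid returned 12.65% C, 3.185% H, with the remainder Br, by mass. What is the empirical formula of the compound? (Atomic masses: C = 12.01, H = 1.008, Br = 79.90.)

CH3Br

Assume 100 g: 12.65 g C, 3.185 g H, 84.165 g Br.
C: 12.65 g ÷ 12.01 g/mol = 1.053 mol
H: 3.185 g ÷ 1.008 g/mol = 3.16 mol
Br: 84.165 g ÷ 79.90 g/mol = 1.053 mol
Divide by the smallest (1.053 mol C): C 1.000, H 3.000, Br 1.000
≈ 1:3:1 → CH3Br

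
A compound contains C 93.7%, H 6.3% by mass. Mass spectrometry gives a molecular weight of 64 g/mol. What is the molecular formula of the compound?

C5H4

Assume 100 g: 93.7 g C, 6.3 g H.
Moles — C: 93.7 / 12.01 = 7.802 mol; H: 6.3 / 1.008 = 6.25 mol
Ratios (÷ 6.25): C 1.248, H 1.000
×4: C 4.99, H 4.00 → C5H4
Empirical-formula mass = 64.08 g/mol
n = 64 / 64.08 = 1.00 ≈ 1
Molecular formula = empirical formula = C5H4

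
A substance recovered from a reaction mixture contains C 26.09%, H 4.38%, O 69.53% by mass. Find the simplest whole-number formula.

CH2O2

Assume 100 g: 26.09 g C, 4.38 g H, 69.53 g O.
C: 26.09 g ÷ 12.01 g/mol = 2.172 mol
H: 4.38 g ÷ 1.008 g/mol = 4.345 mol
O: 69.53 g ÷ 16.00 g/mol = 4.346 mol
Divide by the smallest (2.172 mol C): C 1.000, H 2.000, O 2.000
≈ 1:2:2 → CH2O2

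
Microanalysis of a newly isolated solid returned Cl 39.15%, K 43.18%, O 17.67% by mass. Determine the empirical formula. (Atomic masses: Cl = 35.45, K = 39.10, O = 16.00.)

Assume 100 g: 39.15 g Cl, 43.18 g K, 17.67 g O.
Cl: 39.15 g ÷ 35.45 g/mol = 1.104 mol
K: 43.18 g ÷ 39.10 g/mol = 1.104 mol
O: 17.67 g ÷ 16.00 g/mol = 1.104 mol
Smallest is K at 1.104 mol; normalising gives Cl 1.000, K 1.000, O 1.000
→ ClKO

ClKO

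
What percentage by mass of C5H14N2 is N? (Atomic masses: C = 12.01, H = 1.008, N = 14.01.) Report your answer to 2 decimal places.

27.42%

Molar mass = 5(12.01) + 14(1.008) + 2(14.01) = 102.182 g/mol
Mass of N per mole = 2 × 14.01 = 28.020 g
% N = 28.020 / 102.182 × 100 = 27.42%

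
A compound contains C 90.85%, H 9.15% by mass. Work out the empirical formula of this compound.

Assume 100 g: 90.85 g C, 9.15 g H.
C: 90.85 g ÷ 12.01 g/mol = 7.565 mol
H: 9.15 g ÷ 1.008 g/mol = 9.077 mol
Smallest is C at 7.565 mol; normalising gives C 1.000, H 1.200
×5: C 5.00, H 6.00 → C5H6

C5H6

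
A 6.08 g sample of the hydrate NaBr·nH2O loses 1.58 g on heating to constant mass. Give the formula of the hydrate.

Mass of anhydrous NaBr = 6.08 − 1.58 = 4.5 g
mol H2O = 1.58 / 18.02 = 0.08768
Molar mass of NaBr = 102.89 g/mol → mol NaBr = 4.5 / 102.89 = 0.04374
n = 0.08768 / 0.04374 = 2.00 ≈ 2 → NaBr·2H2O

NaBr·2H2O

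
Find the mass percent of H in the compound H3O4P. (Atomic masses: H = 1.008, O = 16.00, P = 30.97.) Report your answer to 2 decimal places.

3.09%

Molar mass = 3(1.008) + 4(16.00) + 1(30.97) = 97.994 g/mol
Mass of H per mole = 3 × 1.008 = 3.024 g
% H = 3.024 / 97.994 × 100 = 3.09%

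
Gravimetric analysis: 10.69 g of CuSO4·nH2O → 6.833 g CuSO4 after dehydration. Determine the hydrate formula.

Mass of water lost = 10.69 − 6.833 = 3.857 g → 3.857 / 18.02 = 0.214 mol H2O
Molar mass of CuSO4 = 159.62 g/mol → mol CuSO4 = 6.833 / 159.62 = 0.04281
n = 0.214 / 0.04281 = 5.00 ≈ 5 → CuSO4·5H2O

CuSO4·5H2O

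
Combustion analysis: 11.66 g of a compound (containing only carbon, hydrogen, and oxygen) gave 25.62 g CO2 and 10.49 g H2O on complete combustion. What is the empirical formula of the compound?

mol C = 25.62 / 44.01 = 0.5821; mass C = 0.5821 × 12.01 = 6.992 g
mol H = 2 × (10.49 / 18.02) = 1.164; mass H = 1.164 × 1.008 = 1.174 g
mass O = 11.66 − (8.165) = 3.495 g → mol O = 0.2184
Divide by the smallest (0.2184 mol O): C 2.665, H 5.330, O 1.000
Multiply by 3: C 8.00, H 15.99, O 3.00 → C8H16O3

C8H16O3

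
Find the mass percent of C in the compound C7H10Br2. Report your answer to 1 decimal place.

33.1%

Molar mass = 7(12.01) + 10(1.008) + 2(79.90) = 253.950 g/mol
Mass of C per mole = 7 × 12.01 = 84.070 g
% C = 84.070 / 253.950 × 100 = 33.1%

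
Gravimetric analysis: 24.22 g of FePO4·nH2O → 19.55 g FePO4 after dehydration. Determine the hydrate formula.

Mass of water lost = 24.22 − 19.55 = 4.67 g → 4.67 / 18.02 = 0.2592 mol H2O
Molar mass of FePO4 = 150.82 g/mol → mol FePO4 = 19.55 / 150.82 = 0.1296
n = 0.2592 / 0.1296 = 2.00 ≈ 2 → FePO4·2H2O

FePO4·2H2O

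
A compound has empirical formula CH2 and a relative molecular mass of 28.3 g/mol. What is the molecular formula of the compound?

C2H4

Empirical-formula mass = 14.03 g/mol
n = 28.3 / 14.03 = 2.02 ≈ 2
Molecular formula = (CH2)2 = C2H4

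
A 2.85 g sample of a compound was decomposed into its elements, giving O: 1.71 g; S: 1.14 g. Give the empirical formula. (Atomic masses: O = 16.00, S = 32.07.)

O3S

O: 1.71 g ÷ 16.00 g/mol = 0.1069 mol
S: 1.14 g ÷ 32.07 g/mol = 0.03555 mol
Smallest is S at 0.03555 mol; normalising gives O 3.007, S 1.000
→ O3S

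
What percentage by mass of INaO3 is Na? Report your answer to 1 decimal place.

Molar mass = 1(126.90) + 1(22.99) + 3(16.00) = 197.890 g/mol
Mass of Na per mole = 1 × 22.99 = 22.990 g
% Na = 22.990 / 197.890 × 100 = 11.6%

11.6%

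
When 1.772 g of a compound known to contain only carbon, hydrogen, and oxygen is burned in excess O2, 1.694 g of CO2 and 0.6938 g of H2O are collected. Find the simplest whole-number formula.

mol C = 1.694 / 44.01 = 0.03849; mass C = 0.03849 × 12.01 = 0.4623 g
mol H = 2 × (0.6938 / 18.02) = 0.07700; mass H = 0.07700 × 1.008 = 0.07762 g
mass O = 1.772 − (0.5399) = 1.232 g → mol O = 0.07701
Ratios (÷ 0.03849): C 1.000, H 2.001, O 2.001
Ratio ≈ 1:2:2, so the empirical formula is CH2O2

CH2O2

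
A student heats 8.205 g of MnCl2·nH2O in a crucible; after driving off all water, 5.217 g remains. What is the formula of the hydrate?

MnCl2·4H2O

Mass of water lost = 8.205 − 5.217 = 2.988 g → 2.988 / 18.02 = 0.1658 mol H2O
Molar mass of MnCl2 = 125.84 g/mol → mol MnCl2 = 5.217 / 125.84 = 0.04146
n = 0.1658 / 0.04146 = 4.00 ≈ 4 → MnCl2·4H2O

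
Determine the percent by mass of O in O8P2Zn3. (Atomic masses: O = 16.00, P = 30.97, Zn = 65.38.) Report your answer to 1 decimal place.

Molar mass = 8(16.00) + 2(30.97) + 3(65.38) = 386.080 g/mol
Mass of O per mole = 8 × 16.00 = 128.000 g
% O = 128.000 / 386.080 × 100 = 33.2%

33.2%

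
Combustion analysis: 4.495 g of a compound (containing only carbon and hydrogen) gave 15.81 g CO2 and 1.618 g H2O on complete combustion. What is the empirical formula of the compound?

C2H

mol C = 15.81 / 44.01 = 0.3592; mass C = 0.3592 × 12.01 = 4.314 g
mol H = 2 × (1.618 / 18.02) = 0.1796; mass H = 0.1796 × 1.008 = 0.1810 g
Ratios (÷ 0.1796): C 2.000, H 1.000
Ratio ≈ 2:1, so the empirical formula is C2H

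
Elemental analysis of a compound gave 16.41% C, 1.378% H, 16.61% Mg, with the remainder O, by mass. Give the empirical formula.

C2H2MgO6

Assume 100 g: 16.41 g C, 1.378 g H, 16.61 g Mg, 65.602 g O.
Moles — C: 16.41 / 12.01 = 1.366 mol; H: 1.378 / 1.008 = 1.367 mol; Mg: 16.61 / 24.31 = 0.6833 mol; O: 65.602 / 16.00 = 4.1 mol
Ratios (÷ 0.6833): C 2.000, H 2.001, Mg 1.000, O 6.001
≈ 2:2:1:6 → C2H2MgO6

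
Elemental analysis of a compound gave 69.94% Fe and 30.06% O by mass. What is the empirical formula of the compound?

Fe2O3

Assume 100 g: 69.94 g Fe, 30.06 g O.
Moles — Fe: 69.94 / 55.85 = 1.252 mol; O: 30.06 / 16.00 = 1.879 mol
Smallest is Fe at 1.252 mol; normalising gives Fe 1.000, O 1.500
Scaling by 2: Fe 2.00, O 3.00 → Fe2O3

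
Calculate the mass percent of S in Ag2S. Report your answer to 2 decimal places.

12.94%

Molar mass = 2(107.87) + 1(32.07) = 247.810 g/mol
Mass of S per mole = 1 × 32.07 = 32.070 g
% S = 32.070 / 247.810 × 100 = 12.94%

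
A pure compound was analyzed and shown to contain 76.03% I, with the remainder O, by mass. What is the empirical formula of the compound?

Assume 100 g: 76.03 g I, 23.97 g O.
n(I) = 76.03/126.90 = 0.5991, n(O) = 23.97/16.00 = 1.498
Ratios (÷ 0.5991): I 1.000, O 2.500
×2: I 2.00, O 5.00 → I2O5

I2O5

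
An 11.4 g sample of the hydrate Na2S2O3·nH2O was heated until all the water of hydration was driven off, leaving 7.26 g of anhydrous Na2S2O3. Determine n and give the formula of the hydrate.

Na2S2O3·5H2O

Mass of water lost = 11.4 − 7.26 = 4.14 g → 4.14 / 18.02 = 0.2297 mol H2O
Molar mass of Na2S2O3 = 158.12 g/mol → mol Na2S2O3 = 7.26 / 158.12 = 0.04591
n = 0.2297 / 0.04591 = 5.00 ≈ 5 → Na2S2O3·5H2O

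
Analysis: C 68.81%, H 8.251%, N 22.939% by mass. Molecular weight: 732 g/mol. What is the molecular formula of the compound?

C42H60N12

Assume 100 g: 68.81 g C, 8.251 g H, 22.939 g N.
C: 68.81 g ÷ 12.01 g/mol = 5.729 mol
H: 8.251 g ÷ 1.008 g/mol = 8.186 mol
N: 22.939 g ÷ 14.01 g/mol = 1.637 mol
Smallest is N at 1.637 mol; normalising gives C 3.499, H 4.999, N 1.000
Multiply by 2: C 7.00, H 10.00, N 2.00 → C7H10N2
Empirical-formula mass = 122.17 g/mol
n = 732 / 122.17 = 5.99 ≈ 6
Molecular formula = (C7H10N2)×6 = C42H60N12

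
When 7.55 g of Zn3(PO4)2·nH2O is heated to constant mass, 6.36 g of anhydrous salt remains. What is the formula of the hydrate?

Mass of water lost = 7.55 − 6.36 = 1.19 g → 1.19 / 18.02 = 0.06604 mol H2O
Molar mass of Zn3(PO4)2 = 386.08 g/mol → mol Zn3(PO4)2 = 6.36 / 386.08 = 0.01647
n = 0.06604 / 0.01647 = 4.01 ≈ 4 → Zn3(PO4)2·4H2O

Zn3(PO4)2·4H2O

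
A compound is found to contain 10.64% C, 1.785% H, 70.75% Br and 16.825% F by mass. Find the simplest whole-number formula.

CH2BrF

Assume 100 g: 10.64 g C, 1.785 g H, 70.75 g Br, 16.825 g F.
C: 10.64 g ÷ 12.01 g/mol = 0.8859 mol
H: 1.785 g ÷ 1.008 g/mol = 1.771 mol
Br: 70.75 g ÷ 79.90 g/mol = 0.8855 mol
F: 16.825 g ÷ 19.00 g/mol = 0.8855 mol
Smallest is Br at 0.8855 mol; normalising gives C 1.001, H 2.000, Br 1.000, F 1.000
→ CH2BrF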